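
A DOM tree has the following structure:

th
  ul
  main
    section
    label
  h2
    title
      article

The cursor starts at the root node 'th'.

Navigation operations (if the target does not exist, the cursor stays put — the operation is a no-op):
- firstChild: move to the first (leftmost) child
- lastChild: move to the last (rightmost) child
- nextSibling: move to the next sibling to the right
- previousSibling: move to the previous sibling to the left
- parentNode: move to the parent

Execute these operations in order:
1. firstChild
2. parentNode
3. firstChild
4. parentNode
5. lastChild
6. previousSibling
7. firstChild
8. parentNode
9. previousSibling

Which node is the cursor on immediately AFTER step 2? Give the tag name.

Answer: th

Derivation:
After 1 (firstChild): ul
After 2 (parentNode): th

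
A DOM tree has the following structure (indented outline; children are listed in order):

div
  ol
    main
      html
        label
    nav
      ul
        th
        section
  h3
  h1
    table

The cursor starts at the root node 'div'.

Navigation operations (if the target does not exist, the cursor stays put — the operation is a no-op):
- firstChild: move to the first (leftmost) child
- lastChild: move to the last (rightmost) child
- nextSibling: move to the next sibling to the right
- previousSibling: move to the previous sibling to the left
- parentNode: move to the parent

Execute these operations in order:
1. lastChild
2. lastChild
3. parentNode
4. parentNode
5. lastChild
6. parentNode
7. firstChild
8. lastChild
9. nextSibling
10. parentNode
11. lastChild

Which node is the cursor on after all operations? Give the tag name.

Answer: nav

Derivation:
After 1 (lastChild): h1
After 2 (lastChild): table
After 3 (parentNode): h1
After 4 (parentNode): div
After 5 (lastChild): h1
After 6 (parentNode): div
After 7 (firstChild): ol
After 8 (lastChild): nav
After 9 (nextSibling): nav (no-op, stayed)
After 10 (parentNode): ol
After 11 (lastChild): nav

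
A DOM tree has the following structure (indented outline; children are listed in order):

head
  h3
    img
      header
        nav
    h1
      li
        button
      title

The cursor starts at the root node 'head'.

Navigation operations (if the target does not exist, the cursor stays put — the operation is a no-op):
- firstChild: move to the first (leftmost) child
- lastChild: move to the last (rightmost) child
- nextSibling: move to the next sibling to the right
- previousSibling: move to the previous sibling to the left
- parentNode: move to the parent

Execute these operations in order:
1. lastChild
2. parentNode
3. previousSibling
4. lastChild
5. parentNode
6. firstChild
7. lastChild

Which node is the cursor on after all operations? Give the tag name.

After 1 (lastChild): h3
After 2 (parentNode): head
After 3 (previousSibling): head (no-op, stayed)
After 4 (lastChild): h3
After 5 (parentNode): head
After 6 (firstChild): h3
After 7 (lastChild): h1

Answer: h1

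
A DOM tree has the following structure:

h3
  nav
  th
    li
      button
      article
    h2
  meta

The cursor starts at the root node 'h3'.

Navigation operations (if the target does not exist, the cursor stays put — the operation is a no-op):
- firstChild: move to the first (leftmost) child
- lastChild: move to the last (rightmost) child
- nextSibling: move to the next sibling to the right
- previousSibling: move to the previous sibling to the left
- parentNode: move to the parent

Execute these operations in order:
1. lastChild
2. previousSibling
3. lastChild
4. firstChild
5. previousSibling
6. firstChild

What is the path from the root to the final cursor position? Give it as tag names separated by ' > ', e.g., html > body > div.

Answer: h3 > th > li > button

Derivation:
After 1 (lastChild): meta
After 2 (previousSibling): th
After 3 (lastChild): h2
After 4 (firstChild): h2 (no-op, stayed)
After 5 (previousSibling): li
After 6 (firstChild): button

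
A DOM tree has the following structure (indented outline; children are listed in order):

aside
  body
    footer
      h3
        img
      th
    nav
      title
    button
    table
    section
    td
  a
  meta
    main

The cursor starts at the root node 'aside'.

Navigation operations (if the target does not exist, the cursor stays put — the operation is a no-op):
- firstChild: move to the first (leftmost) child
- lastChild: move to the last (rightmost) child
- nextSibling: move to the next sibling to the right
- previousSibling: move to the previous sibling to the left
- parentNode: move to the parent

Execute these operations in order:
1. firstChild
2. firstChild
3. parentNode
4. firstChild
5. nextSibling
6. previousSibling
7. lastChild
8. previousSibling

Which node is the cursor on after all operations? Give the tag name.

After 1 (firstChild): body
After 2 (firstChild): footer
After 3 (parentNode): body
After 4 (firstChild): footer
After 5 (nextSibling): nav
After 6 (previousSibling): footer
After 7 (lastChild): th
After 8 (previousSibling): h3

Answer: h3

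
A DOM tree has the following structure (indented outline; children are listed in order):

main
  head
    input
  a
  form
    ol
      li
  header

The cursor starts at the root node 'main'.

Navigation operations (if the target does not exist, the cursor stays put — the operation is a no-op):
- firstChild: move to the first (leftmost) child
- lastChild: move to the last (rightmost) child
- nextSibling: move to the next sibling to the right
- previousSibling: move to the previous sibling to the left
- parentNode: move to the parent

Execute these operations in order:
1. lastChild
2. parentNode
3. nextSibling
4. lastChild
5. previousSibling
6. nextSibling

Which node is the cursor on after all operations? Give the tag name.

After 1 (lastChild): header
After 2 (parentNode): main
After 3 (nextSibling): main (no-op, stayed)
After 4 (lastChild): header
After 5 (previousSibling): form
After 6 (nextSibling): header

Answer: header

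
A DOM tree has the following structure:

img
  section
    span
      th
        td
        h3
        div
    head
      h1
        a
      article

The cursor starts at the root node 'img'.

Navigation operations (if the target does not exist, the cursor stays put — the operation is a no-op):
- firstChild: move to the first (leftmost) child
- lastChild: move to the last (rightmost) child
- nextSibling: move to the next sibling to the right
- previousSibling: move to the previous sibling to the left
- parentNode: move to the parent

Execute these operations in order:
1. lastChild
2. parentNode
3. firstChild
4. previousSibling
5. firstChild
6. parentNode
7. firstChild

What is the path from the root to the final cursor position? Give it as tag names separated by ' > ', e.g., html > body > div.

After 1 (lastChild): section
After 2 (parentNode): img
After 3 (firstChild): section
After 4 (previousSibling): section (no-op, stayed)
After 5 (firstChild): span
After 6 (parentNode): section
After 7 (firstChild): span

Answer: img > section > span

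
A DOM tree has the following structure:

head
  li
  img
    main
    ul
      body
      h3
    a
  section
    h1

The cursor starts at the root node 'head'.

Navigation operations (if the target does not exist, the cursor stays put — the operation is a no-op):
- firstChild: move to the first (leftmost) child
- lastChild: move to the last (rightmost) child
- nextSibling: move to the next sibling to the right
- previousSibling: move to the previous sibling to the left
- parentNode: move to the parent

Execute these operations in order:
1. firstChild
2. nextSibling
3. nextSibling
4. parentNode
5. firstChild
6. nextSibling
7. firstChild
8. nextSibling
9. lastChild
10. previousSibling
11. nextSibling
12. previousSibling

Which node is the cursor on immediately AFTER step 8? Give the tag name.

Answer: ul

Derivation:
After 1 (firstChild): li
After 2 (nextSibling): img
After 3 (nextSibling): section
After 4 (parentNode): head
After 5 (firstChild): li
After 6 (nextSibling): img
After 7 (firstChild): main
After 8 (nextSibling): ul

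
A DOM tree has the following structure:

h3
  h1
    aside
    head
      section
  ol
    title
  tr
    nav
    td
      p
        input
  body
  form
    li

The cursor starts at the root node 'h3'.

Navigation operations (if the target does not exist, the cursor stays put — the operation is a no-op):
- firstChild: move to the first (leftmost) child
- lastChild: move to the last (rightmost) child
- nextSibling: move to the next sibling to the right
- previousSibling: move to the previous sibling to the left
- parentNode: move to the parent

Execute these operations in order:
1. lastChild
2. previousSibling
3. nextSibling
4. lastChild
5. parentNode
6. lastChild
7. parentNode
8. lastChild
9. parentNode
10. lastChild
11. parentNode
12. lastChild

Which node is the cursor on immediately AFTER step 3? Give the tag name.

After 1 (lastChild): form
After 2 (previousSibling): body
After 3 (nextSibling): form

Answer: form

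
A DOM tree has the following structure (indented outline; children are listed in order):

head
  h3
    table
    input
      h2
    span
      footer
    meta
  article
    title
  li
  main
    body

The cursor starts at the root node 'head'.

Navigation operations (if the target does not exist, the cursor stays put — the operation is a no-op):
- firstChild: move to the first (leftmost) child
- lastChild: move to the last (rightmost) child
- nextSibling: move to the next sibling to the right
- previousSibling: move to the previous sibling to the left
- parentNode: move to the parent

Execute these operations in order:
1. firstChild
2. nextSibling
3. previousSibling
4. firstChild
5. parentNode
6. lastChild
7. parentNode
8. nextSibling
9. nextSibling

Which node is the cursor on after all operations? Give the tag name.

After 1 (firstChild): h3
After 2 (nextSibling): article
After 3 (previousSibling): h3
After 4 (firstChild): table
After 5 (parentNode): h3
After 6 (lastChild): meta
After 7 (parentNode): h3
After 8 (nextSibling): article
After 9 (nextSibling): li

Answer: li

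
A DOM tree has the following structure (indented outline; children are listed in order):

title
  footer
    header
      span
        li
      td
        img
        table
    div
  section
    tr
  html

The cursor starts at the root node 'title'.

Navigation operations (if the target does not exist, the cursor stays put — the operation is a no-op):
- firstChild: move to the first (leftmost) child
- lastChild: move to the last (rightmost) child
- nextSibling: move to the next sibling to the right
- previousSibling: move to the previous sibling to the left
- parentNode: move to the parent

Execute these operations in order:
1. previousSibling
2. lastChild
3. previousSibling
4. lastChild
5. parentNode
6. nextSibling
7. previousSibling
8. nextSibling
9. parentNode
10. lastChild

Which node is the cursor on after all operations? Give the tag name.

Answer: html

Derivation:
After 1 (previousSibling): title (no-op, stayed)
After 2 (lastChild): html
After 3 (previousSibling): section
After 4 (lastChild): tr
After 5 (parentNode): section
After 6 (nextSibling): html
After 7 (previousSibling): section
After 8 (nextSibling): html
After 9 (parentNode): title
After 10 (lastChild): html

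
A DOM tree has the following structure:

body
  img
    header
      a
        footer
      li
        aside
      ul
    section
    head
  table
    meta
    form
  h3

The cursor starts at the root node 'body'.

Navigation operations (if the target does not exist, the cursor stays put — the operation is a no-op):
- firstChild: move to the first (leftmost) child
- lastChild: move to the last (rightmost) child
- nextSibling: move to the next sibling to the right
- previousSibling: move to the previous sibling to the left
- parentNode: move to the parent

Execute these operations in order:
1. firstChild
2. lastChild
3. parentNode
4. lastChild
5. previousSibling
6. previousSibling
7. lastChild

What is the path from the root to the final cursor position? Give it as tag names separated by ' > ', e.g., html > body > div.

After 1 (firstChild): img
After 2 (lastChild): head
After 3 (parentNode): img
After 4 (lastChild): head
After 5 (previousSibling): section
After 6 (previousSibling): header
After 7 (lastChild): ul

Answer: body > img > header > ul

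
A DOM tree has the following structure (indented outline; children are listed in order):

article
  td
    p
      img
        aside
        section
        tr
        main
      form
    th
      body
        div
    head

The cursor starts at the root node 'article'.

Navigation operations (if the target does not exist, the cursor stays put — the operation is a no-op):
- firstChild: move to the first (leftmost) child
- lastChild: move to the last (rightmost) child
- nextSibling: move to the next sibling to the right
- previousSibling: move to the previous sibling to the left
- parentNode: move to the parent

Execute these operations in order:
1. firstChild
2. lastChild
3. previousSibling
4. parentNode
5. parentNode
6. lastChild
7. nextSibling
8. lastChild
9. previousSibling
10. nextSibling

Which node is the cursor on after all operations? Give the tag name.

After 1 (firstChild): td
After 2 (lastChild): head
After 3 (previousSibling): th
After 4 (parentNode): td
After 5 (parentNode): article
After 6 (lastChild): td
After 7 (nextSibling): td (no-op, stayed)
After 8 (lastChild): head
After 9 (previousSibling): th
After 10 (nextSibling): head

Answer: head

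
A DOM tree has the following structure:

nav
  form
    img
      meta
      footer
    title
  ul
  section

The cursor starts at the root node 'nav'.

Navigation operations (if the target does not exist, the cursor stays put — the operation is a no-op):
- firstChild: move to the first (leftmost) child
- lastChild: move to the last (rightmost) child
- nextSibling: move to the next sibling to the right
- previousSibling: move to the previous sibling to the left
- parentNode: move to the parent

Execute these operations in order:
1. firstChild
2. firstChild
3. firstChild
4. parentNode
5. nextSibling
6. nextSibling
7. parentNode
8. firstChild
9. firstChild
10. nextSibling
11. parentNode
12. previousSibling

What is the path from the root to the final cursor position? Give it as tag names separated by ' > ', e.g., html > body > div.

Answer: nav > form > img

Derivation:
After 1 (firstChild): form
After 2 (firstChild): img
After 3 (firstChild): meta
After 4 (parentNode): img
After 5 (nextSibling): title
After 6 (nextSibling): title (no-op, stayed)
After 7 (parentNode): form
After 8 (firstChild): img
After 9 (firstChild): meta
After 10 (nextSibling): footer
After 11 (parentNode): img
After 12 (previousSibling): img (no-op, stayed)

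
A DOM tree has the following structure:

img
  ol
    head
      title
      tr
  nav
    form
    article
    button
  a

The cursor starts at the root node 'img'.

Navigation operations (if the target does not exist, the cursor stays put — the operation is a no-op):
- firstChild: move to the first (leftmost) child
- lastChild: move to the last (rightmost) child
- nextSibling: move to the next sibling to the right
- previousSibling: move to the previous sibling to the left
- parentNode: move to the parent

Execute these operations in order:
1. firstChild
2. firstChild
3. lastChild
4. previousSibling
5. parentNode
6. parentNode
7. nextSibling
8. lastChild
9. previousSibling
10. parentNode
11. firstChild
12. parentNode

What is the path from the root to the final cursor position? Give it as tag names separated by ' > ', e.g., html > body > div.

Answer: img > nav

Derivation:
After 1 (firstChild): ol
After 2 (firstChild): head
After 3 (lastChild): tr
After 4 (previousSibling): title
After 5 (parentNode): head
After 6 (parentNode): ol
After 7 (nextSibling): nav
After 8 (lastChild): button
After 9 (previousSibling): article
After 10 (parentNode): nav
After 11 (firstChild): form
After 12 (parentNode): nav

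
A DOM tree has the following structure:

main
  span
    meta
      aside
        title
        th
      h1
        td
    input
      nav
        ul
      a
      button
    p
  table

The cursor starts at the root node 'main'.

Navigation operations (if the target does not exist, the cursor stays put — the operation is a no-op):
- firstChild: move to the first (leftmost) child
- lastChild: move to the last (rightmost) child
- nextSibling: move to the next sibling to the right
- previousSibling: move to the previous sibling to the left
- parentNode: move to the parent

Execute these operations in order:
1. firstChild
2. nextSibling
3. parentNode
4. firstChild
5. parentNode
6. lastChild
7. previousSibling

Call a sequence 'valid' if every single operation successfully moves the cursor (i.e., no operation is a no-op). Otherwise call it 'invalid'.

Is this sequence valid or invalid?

After 1 (firstChild): span
After 2 (nextSibling): table
After 3 (parentNode): main
After 4 (firstChild): span
After 5 (parentNode): main
After 6 (lastChild): table
After 7 (previousSibling): span

Answer: valid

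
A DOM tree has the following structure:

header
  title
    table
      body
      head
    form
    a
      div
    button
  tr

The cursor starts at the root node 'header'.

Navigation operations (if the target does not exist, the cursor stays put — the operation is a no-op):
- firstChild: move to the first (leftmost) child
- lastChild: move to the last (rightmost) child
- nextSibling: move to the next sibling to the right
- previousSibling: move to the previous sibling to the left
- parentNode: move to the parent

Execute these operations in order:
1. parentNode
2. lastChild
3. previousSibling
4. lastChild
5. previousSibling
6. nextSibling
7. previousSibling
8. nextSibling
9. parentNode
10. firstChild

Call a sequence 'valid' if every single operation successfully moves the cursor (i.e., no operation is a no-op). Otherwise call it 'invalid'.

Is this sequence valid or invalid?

After 1 (parentNode): header (no-op, stayed)
After 2 (lastChild): tr
After 3 (previousSibling): title
After 4 (lastChild): button
After 5 (previousSibling): a
After 6 (nextSibling): button
After 7 (previousSibling): a
After 8 (nextSibling): button
After 9 (parentNode): title
After 10 (firstChild): table

Answer: invalid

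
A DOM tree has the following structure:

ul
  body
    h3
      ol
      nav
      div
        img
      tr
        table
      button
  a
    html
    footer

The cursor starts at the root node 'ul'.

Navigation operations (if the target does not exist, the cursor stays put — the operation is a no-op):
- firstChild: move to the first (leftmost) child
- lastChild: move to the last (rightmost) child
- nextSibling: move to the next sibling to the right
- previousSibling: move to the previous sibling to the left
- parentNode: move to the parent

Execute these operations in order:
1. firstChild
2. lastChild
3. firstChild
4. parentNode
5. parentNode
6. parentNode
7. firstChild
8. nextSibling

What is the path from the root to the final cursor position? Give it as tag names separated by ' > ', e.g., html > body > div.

After 1 (firstChild): body
After 2 (lastChild): h3
After 3 (firstChild): ol
After 4 (parentNode): h3
After 5 (parentNode): body
After 6 (parentNode): ul
After 7 (firstChild): body
After 8 (nextSibling): a

Answer: ul > a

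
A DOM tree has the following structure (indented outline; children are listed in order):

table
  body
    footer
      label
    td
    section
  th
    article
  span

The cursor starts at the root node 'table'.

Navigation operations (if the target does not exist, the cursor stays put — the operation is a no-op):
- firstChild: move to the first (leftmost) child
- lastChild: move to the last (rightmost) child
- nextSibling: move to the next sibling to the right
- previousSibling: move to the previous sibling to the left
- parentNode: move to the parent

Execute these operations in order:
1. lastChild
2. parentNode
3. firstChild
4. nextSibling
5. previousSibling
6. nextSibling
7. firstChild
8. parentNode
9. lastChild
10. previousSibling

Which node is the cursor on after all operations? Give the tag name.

Answer: article

Derivation:
After 1 (lastChild): span
After 2 (parentNode): table
After 3 (firstChild): body
After 4 (nextSibling): th
After 5 (previousSibling): body
After 6 (nextSibling): th
After 7 (firstChild): article
After 8 (parentNode): th
After 9 (lastChild): article
After 10 (previousSibling): article (no-op, stayed)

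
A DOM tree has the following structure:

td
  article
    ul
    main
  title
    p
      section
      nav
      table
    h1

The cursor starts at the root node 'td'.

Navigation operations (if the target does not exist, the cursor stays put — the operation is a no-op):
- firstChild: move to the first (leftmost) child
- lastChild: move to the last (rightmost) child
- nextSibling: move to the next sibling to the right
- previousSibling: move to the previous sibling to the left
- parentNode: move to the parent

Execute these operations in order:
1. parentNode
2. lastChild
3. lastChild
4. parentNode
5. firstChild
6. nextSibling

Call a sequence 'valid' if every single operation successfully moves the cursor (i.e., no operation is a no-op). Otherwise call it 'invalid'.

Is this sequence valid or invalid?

Answer: invalid

Derivation:
After 1 (parentNode): td (no-op, stayed)
After 2 (lastChild): title
After 3 (lastChild): h1
After 4 (parentNode): title
After 5 (firstChild): p
After 6 (nextSibling): h1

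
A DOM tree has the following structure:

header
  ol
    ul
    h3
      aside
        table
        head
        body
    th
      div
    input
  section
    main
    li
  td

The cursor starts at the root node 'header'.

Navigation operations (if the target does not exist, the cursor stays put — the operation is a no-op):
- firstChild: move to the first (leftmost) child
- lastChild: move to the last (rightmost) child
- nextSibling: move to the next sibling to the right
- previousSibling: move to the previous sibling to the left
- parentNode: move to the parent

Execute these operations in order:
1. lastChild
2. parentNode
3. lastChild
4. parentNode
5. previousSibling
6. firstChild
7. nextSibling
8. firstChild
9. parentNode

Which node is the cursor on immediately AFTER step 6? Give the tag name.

After 1 (lastChild): td
After 2 (parentNode): header
After 3 (lastChild): td
After 4 (parentNode): header
After 5 (previousSibling): header (no-op, stayed)
After 6 (firstChild): ol

Answer: ol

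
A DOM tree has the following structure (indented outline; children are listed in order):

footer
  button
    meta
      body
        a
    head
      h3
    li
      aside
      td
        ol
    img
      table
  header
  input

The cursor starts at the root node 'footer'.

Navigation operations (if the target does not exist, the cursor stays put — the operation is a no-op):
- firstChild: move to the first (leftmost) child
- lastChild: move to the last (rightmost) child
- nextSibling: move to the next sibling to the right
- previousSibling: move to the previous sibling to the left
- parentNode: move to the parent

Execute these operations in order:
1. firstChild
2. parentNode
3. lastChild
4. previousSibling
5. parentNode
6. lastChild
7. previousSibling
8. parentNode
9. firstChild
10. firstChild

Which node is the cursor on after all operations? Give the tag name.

After 1 (firstChild): button
After 2 (parentNode): footer
After 3 (lastChild): input
After 4 (previousSibling): header
After 5 (parentNode): footer
After 6 (lastChild): input
After 7 (previousSibling): header
After 8 (parentNode): footer
After 9 (firstChild): button
After 10 (firstChild): meta

Answer: meta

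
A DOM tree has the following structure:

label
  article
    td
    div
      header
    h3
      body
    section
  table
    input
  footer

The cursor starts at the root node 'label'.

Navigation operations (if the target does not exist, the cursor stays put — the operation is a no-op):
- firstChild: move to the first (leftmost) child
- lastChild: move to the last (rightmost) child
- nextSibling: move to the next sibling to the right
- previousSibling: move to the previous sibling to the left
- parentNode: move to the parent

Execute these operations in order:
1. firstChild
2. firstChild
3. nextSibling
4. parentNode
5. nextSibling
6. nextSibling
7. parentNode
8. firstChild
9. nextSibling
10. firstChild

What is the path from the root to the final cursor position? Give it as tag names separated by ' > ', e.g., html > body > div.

Answer: label > table > input

Derivation:
After 1 (firstChild): article
After 2 (firstChild): td
After 3 (nextSibling): div
After 4 (parentNode): article
After 5 (nextSibling): table
After 6 (nextSibling): footer
After 7 (parentNode): label
After 8 (firstChild): article
After 9 (nextSibling): table
After 10 (firstChild): input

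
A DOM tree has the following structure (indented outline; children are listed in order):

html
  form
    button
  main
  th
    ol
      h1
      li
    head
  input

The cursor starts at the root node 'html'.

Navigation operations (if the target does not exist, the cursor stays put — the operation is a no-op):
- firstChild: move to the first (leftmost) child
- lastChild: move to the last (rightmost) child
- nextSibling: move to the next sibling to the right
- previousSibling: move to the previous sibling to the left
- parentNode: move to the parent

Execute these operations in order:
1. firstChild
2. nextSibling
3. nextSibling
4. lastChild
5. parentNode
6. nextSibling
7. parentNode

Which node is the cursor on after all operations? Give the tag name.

Answer: html

Derivation:
After 1 (firstChild): form
After 2 (nextSibling): main
After 3 (nextSibling): th
After 4 (lastChild): head
After 5 (parentNode): th
After 6 (nextSibling): input
After 7 (parentNode): html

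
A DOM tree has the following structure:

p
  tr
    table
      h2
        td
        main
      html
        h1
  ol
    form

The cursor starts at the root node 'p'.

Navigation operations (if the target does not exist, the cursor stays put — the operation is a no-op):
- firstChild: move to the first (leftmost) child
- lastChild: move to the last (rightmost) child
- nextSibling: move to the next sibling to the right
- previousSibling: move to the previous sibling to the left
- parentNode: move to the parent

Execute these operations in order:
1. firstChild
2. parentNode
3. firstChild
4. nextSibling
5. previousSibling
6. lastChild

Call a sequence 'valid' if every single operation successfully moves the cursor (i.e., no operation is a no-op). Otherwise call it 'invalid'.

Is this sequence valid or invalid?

Answer: valid

Derivation:
After 1 (firstChild): tr
After 2 (parentNode): p
After 3 (firstChild): tr
After 4 (nextSibling): ol
After 5 (previousSibling): tr
After 6 (lastChild): table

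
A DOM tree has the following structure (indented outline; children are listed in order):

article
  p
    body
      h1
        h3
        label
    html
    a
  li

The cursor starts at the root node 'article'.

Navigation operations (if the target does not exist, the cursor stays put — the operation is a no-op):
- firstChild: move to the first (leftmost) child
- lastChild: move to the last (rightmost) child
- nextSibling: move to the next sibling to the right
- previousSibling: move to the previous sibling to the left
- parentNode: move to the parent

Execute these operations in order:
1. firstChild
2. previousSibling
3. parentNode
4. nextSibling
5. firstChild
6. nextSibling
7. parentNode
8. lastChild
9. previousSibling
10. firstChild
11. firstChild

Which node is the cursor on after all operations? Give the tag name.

Answer: h1

Derivation:
After 1 (firstChild): p
After 2 (previousSibling): p (no-op, stayed)
After 3 (parentNode): article
After 4 (nextSibling): article (no-op, stayed)
After 5 (firstChild): p
After 6 (nextSibling): li
After 7 (parentNode): article
After 8 (lastChild): li
After 9 (previousSibling): p
After 10 (firstChild): body
After 11 (firstChild): h1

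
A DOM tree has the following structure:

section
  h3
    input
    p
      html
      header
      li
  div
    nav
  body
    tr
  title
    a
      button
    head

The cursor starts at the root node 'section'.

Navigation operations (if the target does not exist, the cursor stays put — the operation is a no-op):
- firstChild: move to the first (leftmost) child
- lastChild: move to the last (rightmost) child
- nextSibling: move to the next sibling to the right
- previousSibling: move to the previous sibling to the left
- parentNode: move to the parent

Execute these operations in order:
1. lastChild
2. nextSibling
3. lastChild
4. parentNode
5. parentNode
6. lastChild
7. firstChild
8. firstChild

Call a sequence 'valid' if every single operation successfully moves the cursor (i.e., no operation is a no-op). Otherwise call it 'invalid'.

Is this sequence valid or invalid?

After 1 (lastChild): title
After 2 (nextSibling): title (no-op, stayed)
After 3 (lastChild): head
After 4 (parentNode): title
After 5 (parentNode): section
After 6 (lastChild): title
After 7 (firstChild): a
After 8 (firstChild): button

Answer: invalid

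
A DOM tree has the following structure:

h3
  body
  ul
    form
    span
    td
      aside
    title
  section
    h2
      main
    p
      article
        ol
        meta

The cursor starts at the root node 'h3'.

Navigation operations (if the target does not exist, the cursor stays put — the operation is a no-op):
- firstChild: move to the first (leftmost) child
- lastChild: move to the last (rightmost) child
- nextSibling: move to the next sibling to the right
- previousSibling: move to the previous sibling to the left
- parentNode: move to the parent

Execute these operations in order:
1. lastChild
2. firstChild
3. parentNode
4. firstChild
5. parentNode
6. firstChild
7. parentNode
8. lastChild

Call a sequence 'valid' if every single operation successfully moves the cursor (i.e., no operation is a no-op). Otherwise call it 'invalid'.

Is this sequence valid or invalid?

Answer: valid

Derivation:
After 1 (lastChild): section
After 2 (firstChild): h2
After 3 (parentNode): section
After 4 (firstChild): h2
After 5 (parentNode): section
After 6 (firstChild): h2
After 7 (parentNode): section
After 8 (lastChild): p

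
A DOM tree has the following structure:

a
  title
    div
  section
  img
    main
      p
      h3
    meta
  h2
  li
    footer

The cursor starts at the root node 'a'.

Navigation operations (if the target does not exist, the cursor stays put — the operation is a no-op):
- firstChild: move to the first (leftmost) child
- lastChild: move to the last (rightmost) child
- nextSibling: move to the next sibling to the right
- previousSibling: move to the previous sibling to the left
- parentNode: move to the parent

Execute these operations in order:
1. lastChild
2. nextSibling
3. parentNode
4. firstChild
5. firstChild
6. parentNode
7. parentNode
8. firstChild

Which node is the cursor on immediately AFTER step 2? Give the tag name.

After 1 (lastChild): li
After 2 (nextSibling): li (no-op, stayed)

Answer: li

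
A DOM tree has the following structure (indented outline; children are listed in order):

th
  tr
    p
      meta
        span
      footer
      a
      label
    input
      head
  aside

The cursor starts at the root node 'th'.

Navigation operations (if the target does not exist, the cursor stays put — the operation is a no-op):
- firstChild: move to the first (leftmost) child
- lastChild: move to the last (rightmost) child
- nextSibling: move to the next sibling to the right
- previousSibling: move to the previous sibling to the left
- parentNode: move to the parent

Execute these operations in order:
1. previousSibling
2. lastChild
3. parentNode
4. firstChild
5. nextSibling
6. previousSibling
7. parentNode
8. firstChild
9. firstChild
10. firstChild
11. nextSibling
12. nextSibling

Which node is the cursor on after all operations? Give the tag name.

After 1 (previousSibling): th (no-op, stayed)
After 2 (lastChild): aside
After 3 (parentNode): th
After 4 (firstChild): tr
After 5 (nextSibling): aside
After 6 (previousSibling): tr
After 7 (parentNode): th
After 8 (firstChild): tr
After 9 (firstChild): p
After 10 (firstChild): meta
After 11 (nextSibling): footer
After 12 (nextSibling): a

Answer: a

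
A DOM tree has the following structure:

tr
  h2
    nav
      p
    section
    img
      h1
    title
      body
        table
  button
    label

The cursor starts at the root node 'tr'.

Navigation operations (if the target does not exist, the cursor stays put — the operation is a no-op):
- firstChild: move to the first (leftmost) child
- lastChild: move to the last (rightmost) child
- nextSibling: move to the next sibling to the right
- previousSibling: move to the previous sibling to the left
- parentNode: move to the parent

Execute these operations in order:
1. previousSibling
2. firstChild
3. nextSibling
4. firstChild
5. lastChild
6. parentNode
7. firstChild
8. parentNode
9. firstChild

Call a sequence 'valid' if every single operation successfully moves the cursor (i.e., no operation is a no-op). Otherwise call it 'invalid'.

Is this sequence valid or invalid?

Answer: invalid

Derivation:
After 1 (previousSibling): tr (no-op, stayed)
After 2 (firstChild): h2
After 3 (nextSibling): button
After 4 (firstChild): label
After 5 (lastChild): label (no-op, stayed)
After 6 (parentNode): button
After 7 (firstChild): label
After 8 (parentNode): button
After 9 (firstChild): label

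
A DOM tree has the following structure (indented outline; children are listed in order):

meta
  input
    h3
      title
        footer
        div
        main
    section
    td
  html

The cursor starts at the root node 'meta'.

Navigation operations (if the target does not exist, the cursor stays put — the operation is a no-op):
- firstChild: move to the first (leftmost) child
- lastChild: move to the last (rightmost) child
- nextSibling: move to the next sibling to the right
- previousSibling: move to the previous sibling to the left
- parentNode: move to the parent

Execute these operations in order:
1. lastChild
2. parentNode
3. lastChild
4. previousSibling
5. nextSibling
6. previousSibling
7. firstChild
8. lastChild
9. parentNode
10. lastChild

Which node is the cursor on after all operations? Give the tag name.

After 1 (lastChild): html
After 2 (parentNode): meta
After 3 (lastChild): html
After 4 (previousSibling): input
After 5 (nextSibling): html
After 6 (previousSibling): input
After 7 (firstChild): h3
After 8 (lastChild): title
After 9 (parentNode): h3
After 10 (lastChild): title

Answer: title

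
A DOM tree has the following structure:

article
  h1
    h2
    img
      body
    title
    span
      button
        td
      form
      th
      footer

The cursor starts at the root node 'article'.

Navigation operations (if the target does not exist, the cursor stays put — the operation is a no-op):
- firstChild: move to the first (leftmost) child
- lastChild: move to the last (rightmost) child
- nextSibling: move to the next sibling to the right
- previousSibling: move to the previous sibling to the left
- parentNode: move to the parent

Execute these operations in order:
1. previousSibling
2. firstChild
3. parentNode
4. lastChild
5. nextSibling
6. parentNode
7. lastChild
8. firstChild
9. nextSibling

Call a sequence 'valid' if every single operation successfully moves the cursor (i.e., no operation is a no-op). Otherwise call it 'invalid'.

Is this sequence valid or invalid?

Answer: invalid

Derivation:
After 1 (previousSibling): article (no-op, stayed)
After 2 (firstChild): h1
After 3 (parentNode): article
After 4 (lastChild): h1
After 5 (nextSibling): h1 (no-op, stayed)
After 6 (parentNode): article
After 7 (lastChild): h1
After 8 (firstChild): h2
After 9 (nextSibling): img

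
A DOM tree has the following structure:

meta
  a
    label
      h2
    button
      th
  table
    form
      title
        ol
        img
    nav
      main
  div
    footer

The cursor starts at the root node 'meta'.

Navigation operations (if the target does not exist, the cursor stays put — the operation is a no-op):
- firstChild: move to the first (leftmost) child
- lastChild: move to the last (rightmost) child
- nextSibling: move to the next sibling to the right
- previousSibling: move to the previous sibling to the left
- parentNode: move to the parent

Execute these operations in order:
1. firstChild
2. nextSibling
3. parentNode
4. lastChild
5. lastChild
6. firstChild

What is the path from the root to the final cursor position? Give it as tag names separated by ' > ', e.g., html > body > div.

After 1 (firstChild): a
After 2 (nextSibling): table
After 3 (parentNode): meta
After 4 (lastChild): div
After 5 (lastChild): footer
After 6 (firstChild): footer (no-op, stayed)

Answer: meta > div > footer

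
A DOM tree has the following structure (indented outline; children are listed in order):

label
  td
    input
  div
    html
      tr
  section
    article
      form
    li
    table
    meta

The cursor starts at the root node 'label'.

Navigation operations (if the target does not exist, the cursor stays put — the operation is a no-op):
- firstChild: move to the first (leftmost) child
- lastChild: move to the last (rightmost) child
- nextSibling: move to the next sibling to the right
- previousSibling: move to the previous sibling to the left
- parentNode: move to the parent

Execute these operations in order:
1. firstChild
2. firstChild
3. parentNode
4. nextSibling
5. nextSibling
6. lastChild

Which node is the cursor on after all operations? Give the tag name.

After 1 (firstChild): td
After 2 (firstChild): input
After 3 (parentNode): td
After 4 (nextSibling): div
After 5 (nextSibling): section
After 6 (lastChild): meta

Answer: meta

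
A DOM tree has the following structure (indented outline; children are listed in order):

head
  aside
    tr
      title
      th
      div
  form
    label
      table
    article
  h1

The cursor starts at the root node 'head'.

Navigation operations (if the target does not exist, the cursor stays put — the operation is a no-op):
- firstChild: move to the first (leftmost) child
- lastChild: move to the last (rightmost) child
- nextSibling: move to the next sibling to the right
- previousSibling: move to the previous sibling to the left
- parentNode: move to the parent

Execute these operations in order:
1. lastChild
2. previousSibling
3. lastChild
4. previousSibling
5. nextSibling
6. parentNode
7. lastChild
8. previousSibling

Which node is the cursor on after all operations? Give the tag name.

Answer: label

Derivation:
After 1 (lastChild): h1
After 2 (previousSibling): form
After 3 (lastChild): article
After 4 (previousSibling): label
After 5 (nextSibling): article
After 6 (parentNode): form
After 7 (lastChild): article
After 8 (previousSibling): label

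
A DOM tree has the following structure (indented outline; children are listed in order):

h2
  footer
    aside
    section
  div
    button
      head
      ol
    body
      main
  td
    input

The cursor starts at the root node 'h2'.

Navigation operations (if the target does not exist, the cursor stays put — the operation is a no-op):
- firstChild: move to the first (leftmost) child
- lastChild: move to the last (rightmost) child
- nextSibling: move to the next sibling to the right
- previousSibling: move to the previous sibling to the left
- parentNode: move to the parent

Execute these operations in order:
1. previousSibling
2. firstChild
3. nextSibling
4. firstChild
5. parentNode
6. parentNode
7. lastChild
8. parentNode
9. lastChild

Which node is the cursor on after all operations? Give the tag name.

After 1 (previousSibling): h2 (no-op, stayed)
After 2 (firstChild): footer
After 3 (nextSibling): div
After 4 (firstChild): button
After 5 (parentNode): div
After 6 (parentNode): h2
After 7 (lastChild): td
After 8 (parentNode): h2
After 9 (lastChild): td

Answer: td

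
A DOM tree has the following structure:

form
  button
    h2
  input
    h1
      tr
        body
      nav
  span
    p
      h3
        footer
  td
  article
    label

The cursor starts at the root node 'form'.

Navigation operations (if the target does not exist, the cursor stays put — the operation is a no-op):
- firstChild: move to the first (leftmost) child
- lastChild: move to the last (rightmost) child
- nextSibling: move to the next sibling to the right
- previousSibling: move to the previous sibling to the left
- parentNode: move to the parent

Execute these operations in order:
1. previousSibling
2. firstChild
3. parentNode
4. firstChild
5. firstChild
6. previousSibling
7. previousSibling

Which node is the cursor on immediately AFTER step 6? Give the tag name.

After 1 (previousSibling): form (no-op, stayed)
After 2 (firstChild): button
After 3 (parentNode): form
After 4 (firstChild): button
After 5 (firstChild): h2
After 6 (previousSibling): h2 (no-op, stayed)

Answer: h2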